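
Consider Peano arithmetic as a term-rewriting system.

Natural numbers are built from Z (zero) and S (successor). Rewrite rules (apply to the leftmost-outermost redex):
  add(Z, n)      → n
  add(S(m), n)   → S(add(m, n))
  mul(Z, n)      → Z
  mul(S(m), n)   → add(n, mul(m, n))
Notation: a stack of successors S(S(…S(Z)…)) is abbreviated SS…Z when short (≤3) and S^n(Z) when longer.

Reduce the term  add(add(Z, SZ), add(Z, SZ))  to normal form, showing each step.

  start: add(add(Z, SZ), add(Z, SZ))
  [1] add(SZ, add(Z, SZ))
  [2] S(add(Z, add(Z, SZ)))
  [3] S(add(Z, SZ))
  [4] SSZ

Answer: normal form = SSZ  (in 4 steps)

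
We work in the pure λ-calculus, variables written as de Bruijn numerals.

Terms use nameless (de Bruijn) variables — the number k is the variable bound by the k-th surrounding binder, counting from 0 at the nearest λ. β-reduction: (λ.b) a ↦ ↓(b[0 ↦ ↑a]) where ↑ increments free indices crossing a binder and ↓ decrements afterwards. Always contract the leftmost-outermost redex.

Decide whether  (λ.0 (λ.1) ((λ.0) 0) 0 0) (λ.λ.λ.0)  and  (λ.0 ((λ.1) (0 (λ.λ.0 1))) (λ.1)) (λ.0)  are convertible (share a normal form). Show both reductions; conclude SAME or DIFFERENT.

Answer: SAME — A ⇓ λ.λ.0, B ⇓ λ.λ.0

Derivation:
Term A:
  start: (λ.0 (λ.1) ((λ.0) 0) 0 0) (λ.λ.λ.0)
  step 1: (λ.λ.λ.0) (λ.λ.λ.λ.0) ((λ.0) (λ.λ.λ.0)) (λ.λ.λ.0) (λ.λ.λ.0)
  step 2: (λ.λ.0) ((λ.0) (λ.λ.λ.0)) (λ.λ.λ.0) (λ.λ.λ.0)
  step 3: (λ.0) (λ.λ.λ.0) (λ.λ.λ.0)
  step 4: (λ.λ.λ.0) (λ.λ.λ.0)
  step 5: λ.λ.0

Term B:
  start: (λ.0 ((λ.1) (0 (λ.λ.0 1))) (λ.1)) (λ.0)
  step 1: (λ.0) ((λ.λ.0) ((λ.0) (λ.λ.0 1))) (λ.λ.0)
  step 2: (λ.λ.0) ((λ.0) (λ.λ.0 1)) (λ.λ.0)
  step 3: (λ.0) (λ.λ.0)
  step 4: λ.λ.0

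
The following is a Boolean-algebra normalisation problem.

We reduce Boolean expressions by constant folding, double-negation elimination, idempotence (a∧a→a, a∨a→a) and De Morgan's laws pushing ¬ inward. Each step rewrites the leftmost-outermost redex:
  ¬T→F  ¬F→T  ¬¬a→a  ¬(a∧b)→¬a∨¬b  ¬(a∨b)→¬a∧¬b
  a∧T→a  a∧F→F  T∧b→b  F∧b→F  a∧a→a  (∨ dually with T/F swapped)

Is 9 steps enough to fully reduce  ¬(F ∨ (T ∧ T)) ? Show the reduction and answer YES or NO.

Answer: YES — reaches normal form F in 6 ≤ 9 steps

Working:
  start: ¬(F ∨ (T ∧ T))
  [1] ¬F ∧ ¬(T ∧ T)
  [2] T ∧ ¬(T ∧ T)
  [3] ¬(T ∧ T)
  [4] ¬T ∨ ¬T
  [5] ¬T
  [6] F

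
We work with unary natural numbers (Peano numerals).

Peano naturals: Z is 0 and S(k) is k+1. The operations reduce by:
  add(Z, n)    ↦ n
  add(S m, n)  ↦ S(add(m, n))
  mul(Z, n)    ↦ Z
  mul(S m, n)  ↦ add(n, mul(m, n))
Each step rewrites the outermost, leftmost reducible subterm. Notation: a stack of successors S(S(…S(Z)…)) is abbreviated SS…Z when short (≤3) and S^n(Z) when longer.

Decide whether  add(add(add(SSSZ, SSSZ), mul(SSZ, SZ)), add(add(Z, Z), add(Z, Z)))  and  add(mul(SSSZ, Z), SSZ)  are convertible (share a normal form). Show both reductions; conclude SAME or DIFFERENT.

Term A:
  start: add(add(add(SSSZ, SSSZ), mul(SSZ, SZ)), add(add(Z, Z), add(Z, Z)))
  step 1: add(add(S(add(SSZ, SSSZ)), mul(SSZ, SZ)), add(add(Z, Z), add(Z, Z)))
  step 2: add(S(add(add(SSZ, SSSZ), mul(SSZ, SZ))), add(add(Z, Z), add(Z, Z)))
  step 3: S(add(add(add(SSZ, SSSZ), mul(SSZ, SZ)), add(add(Z, Z), add(Z, Z))))
  step 4: S(add(add(S(add(SZ, SSSZ)), mul(SSZ, SZ)), add(add(Z, Z), add(Z, Z))))
  step 5: S(add(S(add(add(SZ, SSSZ), mul(SSZ, SZ))), add(add(Z, Z), add(Z, Z))))
  step 6: S(S(add(add(add(SZ, SSSZ), mul(SSZ, SZ)), add(add(Z, Z), add(Z, Z)))))
  step 7: S(S(add(add(S(add(Z, SSSZ)), mul(SSZ, SZ)), add(add(Z, Z), add(Z, Z)))))
  step 8: S(S(add(S(add(add(Z, SSSZ), mul(SSZ, SZ))), add(add(Z, Z), add(Z, Z)))))
  step 9: S(S(S(add(add(add(Z, SSSZ), mul(SSZ, SZ)), add(add(Z, Z), add(Z, Z))))))
  step 10: S(S(S(add(add(SSSZ, mul(SSZ, SZ)), add(add(Z, Z), add(Z, Z))))))
  step 11: S(S(S(add(S(add(SSZ, mul(SSZ, SZ))), add(add(Z, Z), add(Z, Z))))))
  step 12: S(S(S(S(add(add(SSZ, mul(SSZ, SZ)), add(add(Z, Z), add(Z, Z)))))))
  step 13: S(S(S(S(add(S(add(SZ, mul(SSZ, SZ))), add(add(Z, Z), add(Z, Z)))))))
  step 14: S(S(S(S(S(add(add(SZ, mul(SSZ, SZ)), add(add(Z, Z), add(Z, Z))))))))
  step 15: S(S(S(S(S(add(S(add(Z, mul(SSZ, SZ))), add(add(Z, Z), add(Z, Z))))))))
  step 16: S(S(S(S(S(S(add(add(Z, mul(SSZ, SZ)), add(add(Z, Z), add(Z, Z)))))))))
  step 17: S(S(S(S(S(S(add(mul(SSZ, SZ), add(add(Z, Z), add(Z, Z)))))))))
  step 18: S(S(S(S(S(S(add(add(SZ, mul(SZ, SZ)), add(add(Z, Z), add(Z, Z)))))))))
  step 19: S(S(S(S(S(S(add(S(add(Z, mul(SZ, SZ))), add(add(Z, Z), add(Z, Z)))))))))
  step 20: S(S(S(S(S(S(S(add(add(Z, mul(SZ, SZ)), add(add(Z, Z), add(Z, Z))))))))))
  step 21: S(S(S(S(S(S(S(add(mul(SZ, SZ), add(add(Z, Z), add(Z, Z))))))))))
  step 22: S(S(S(S(S(S(S(add(add(SZ, mul(Z, SZ)), add(add(Z, Z), add(Z, Z))))))))))
  step 23: S(S(S(S(S(S(S(add(S(add(Z, mul(Z, SZ))), add(add(Z, Z), add(Z, Z))))))))))
  step 24: S(S(S(S(S(S(S(S(add(add(Z, mul(Z, SZ)), add(add(Z, Z), add(Z, Z)))))))))))
  step 25: S(S(S(S(S(S(S(S(add(mul(Z, SZ), add(add(Z, Z), add(Z, Z)))))))))))
  step 26: S(S(S(S(S(S(S(S(add(Z, add(add(Z, Z), add(Z, Z)))))))))))
  step 27: S(S(S(S(S(S(S(S(add(add(Z, Z), add(Z, Z))))))))))
  step 28: S(S(S(S(S(S(S(S(add(Z, add(Z, Z))))))))))
  step 29: S(S(S(S(S(S(S(S(add(Z, Z)))))))))
  step 30: S^8(Z)

Term B:
  start: add(mul(SSSZ, Z), SSZ)
  step 1: add(add(Z, mul(SSZ, Z)), SSZ)
  step 2: add(mul(SSZ, Z), SSZ)
  step 3: add(add(Z, mul(SZ, Z)), SSZ)
  step 4: add(mul(SZ, Z), SSZ)
  step 5: add(add(Z, mul(Z, Z)), SSZ)
  step 6: add(mul(Z, Z), SSZ)
  step 7: add(Z, SSZ)
  step 8: SSZ

Answer: DIFFERENT — A ⇓ S^8(Z), B ⇓ SSZ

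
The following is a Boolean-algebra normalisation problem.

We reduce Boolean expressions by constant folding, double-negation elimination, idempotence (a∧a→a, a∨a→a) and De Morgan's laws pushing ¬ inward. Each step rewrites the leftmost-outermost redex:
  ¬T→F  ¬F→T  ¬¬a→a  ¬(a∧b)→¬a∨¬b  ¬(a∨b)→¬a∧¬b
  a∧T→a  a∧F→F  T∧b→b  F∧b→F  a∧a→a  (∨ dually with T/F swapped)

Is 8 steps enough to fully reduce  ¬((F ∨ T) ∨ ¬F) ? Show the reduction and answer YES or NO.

  start: ¬((F ∨ T) ∨ ¬F)
  step 1: ¬(F ∨ T) ∧ ¬¬F
  step 2: (¬F ∧ ¬T) ∧ ¬¬F
  step 3: (T ∧ ¬T) ∧ ¬¬F
  step 4: ¬T ∧ ¬¬F
  step 5: F ∧ ¬¬F
  step 6: F

Answer: YES — reaches normal form F in 6 ≤ 8 steps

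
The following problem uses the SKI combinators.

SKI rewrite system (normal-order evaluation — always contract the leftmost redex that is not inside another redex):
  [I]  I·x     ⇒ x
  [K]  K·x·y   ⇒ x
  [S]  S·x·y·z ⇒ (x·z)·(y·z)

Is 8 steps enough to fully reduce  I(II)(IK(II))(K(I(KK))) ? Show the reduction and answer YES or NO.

  start: I(II)(IK(II))(K(I(KK)))
  step 1: II(IK(II))(K(I(KK)))
  step 2: I(IK(II))(K(I(KK)))
  step 3: IK(II)(K(I(KK)))
  step 4: K(II)(K(I(KK)))
  step 5: II
  step 6: I

Answer: YES — reaches normal form I in 6 ≤ 8 steps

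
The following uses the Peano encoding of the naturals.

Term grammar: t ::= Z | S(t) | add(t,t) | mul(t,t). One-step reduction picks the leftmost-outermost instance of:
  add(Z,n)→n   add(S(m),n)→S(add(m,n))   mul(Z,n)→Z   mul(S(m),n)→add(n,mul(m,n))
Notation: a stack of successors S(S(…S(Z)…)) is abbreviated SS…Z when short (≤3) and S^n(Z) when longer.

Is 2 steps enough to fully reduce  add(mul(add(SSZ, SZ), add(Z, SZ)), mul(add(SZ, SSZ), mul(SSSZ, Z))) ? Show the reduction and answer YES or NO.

Answer: NO — after 2 steps the term is add(add(add(Z, SZ), mul(add(SZ, SZ), add(Z, SZ))), mul(add(SZ, SSZ), mul(SSSZ, Z))), not yet normal

Derivation:
  start: add(mul(add(SSZ, SZ), add(Z, SZ)), mul(add(SZ, SSZ), mul(SSSZ, Z)))
  step 1: add(mul(S(add(SZ, SZ)), add(Z, SZ)), mul(add(SZ, SSZ), mul(SSSZ, Z)))
  step 2: add(add(add(Z, SZ), mul(add(SZ, SZ), add(Z, SZ))), mul(add(SZ, SSZ), mul(SSSZ, Z)))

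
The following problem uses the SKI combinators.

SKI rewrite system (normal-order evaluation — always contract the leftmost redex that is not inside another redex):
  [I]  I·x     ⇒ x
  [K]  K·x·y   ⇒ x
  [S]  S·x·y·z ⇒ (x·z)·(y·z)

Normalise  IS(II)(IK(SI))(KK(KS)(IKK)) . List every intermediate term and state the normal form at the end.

  start: IS(II)(IK(SI))(KK(KS)(IKK))
  →1  S(II)(IK(SI))(KK(KS)(IKK))
  →2  II(KK(KS)(IKK))(IK(SI)(KK(KS)(IKK)))
  →3  I(KK(KS)(IKK))(IK(SI)(KK(KS)(IKK)))
  →4  KK(KS)(IKK)(IK(SI)(KK(KS)(IKK)))
  →5  K(IKK)(IK(SI)(KK(KS)(IKK)))
  →6  IKK
  →7  KK

Answer: normal form = KK  (in 7 steps)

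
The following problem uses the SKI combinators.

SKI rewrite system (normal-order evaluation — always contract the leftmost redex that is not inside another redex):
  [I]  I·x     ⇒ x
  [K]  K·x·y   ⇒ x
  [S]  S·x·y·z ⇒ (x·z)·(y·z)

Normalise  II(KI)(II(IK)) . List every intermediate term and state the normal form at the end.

Answer: normal form = I  (in 3 steps)

Working:
  start: II(KI)(II(IK))
  →1  I(KI)(II(IK))
  →2  KI(II(IK))
  →3  I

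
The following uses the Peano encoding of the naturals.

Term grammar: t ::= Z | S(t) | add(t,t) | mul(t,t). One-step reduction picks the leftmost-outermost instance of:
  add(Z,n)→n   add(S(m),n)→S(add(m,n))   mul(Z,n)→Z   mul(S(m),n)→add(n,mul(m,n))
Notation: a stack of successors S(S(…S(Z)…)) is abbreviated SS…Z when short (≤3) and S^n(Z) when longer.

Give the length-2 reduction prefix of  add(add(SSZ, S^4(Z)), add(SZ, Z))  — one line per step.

Answer: after 2 steps: S(add(add(SZ, S^4(Z)), add(SZ, Z)))

Reduction:
  start: add(add(SSZ, S^4(Z)), add(SZ, Z))
  step 1: add(S(add(SZ, S^4(Z))), add(SZ, Z))
  step 2: S(add(add(SZ, S^4(Z)), add(SZ, Z)))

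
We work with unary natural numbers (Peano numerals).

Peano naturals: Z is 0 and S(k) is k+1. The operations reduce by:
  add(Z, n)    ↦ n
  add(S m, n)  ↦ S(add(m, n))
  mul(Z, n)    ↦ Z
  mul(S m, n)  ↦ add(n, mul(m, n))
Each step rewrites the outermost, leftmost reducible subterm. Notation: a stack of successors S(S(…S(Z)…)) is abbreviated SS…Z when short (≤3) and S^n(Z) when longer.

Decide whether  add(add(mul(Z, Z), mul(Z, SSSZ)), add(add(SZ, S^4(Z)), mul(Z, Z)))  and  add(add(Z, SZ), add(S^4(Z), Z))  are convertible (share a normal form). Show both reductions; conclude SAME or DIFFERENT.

Term A:
  start: add(add(mul(Z, Z), mul(Z, SSSZ)), add(add(SZ, S^4(Z)), mul(Z, Z)))
  →1  add(add(Z, mul(Z, SSSZ)), add(add(SZ, S^4(Z)), mul(Z, Z)))
  →2  add(mul(Z, SSSZ), add(add(SZ, S^4(Z)), mul(Z, Z)))
  →3  add(Z, add(add(SZ, S^4(Z)), mul(Z, Z)))
  →4  add(add(SZ, S^4(Z)), mul(Z, Z))
  →5  add(S(add(Z, S^4(Z))), mul(Z, Z))
  →6  S(add(add(Z, S^4(Z)), mul(Z, Z)))
  →7  S(add(S^4(Z), mul(Z, Z)))
  →8  S(S(add(SSSZ, mul(Z, Z))))
  →9  S(S(S(add(SSZ, mul(Z, Z)))))
  →10  S(S(S(S(add(SZ, mul(Z, Z))))))
  →11  S(S(S(S(S(add(Z, mul(Z, Z)))))))
  →12  S(S(S(S(S(mul(Z, Z))))))
  →13  S^5(Z)

Term B:
  start: add(add(Z, SZ), add(S^4(Z), Z))
  →1  add(SZ, add(S^4(Z), Z))
  →2  S(add(Z, add(S^4(Z), Z)))
  →3  S(add(S^4(Z), Z))
  →4  S(S(add(SSSZ, Z)))
  →5  S(S(S(add(SSZ, Z))))
  →6  S(S(S(S(add(SZ, Z)))))
  →7  S(S(S(S(S(add(Z, Z))))))
  →8  S^5(Z)

Answer: SAME — A ⇓ S^5(Z), B ⇓ S^5(Z)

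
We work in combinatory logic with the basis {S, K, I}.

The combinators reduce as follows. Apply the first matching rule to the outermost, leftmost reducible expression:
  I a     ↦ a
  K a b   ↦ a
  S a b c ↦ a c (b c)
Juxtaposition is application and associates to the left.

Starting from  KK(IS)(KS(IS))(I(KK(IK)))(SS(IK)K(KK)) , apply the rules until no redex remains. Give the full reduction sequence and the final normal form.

Answer: normal form = S(KK)  (in 6 steps)

Reduction:
  start: KK(IS)(KS(IS))(I(KK(IK)))(SS(IK)K(KK))
  [1] K(KS(IS))(I(KK(IK)))(SS(IK)K(KK))
  [2] KS(IS)(SS(IK)K(KK))
  [3] S(SS(IK)K(KK))
  [4] S(SK(IKK)(KK))
  [5] S(K(KK)(IKK(KK)))
  [6] S(KK)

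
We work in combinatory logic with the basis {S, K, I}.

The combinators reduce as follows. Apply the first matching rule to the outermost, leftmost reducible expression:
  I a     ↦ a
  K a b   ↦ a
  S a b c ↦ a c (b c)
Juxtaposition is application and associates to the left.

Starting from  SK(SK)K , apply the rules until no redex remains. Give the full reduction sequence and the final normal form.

Answer: normal form = K  (in 2 steps)

Working:
  start: SK(SK)K
  step 1: KK(SKK)
  step 2: K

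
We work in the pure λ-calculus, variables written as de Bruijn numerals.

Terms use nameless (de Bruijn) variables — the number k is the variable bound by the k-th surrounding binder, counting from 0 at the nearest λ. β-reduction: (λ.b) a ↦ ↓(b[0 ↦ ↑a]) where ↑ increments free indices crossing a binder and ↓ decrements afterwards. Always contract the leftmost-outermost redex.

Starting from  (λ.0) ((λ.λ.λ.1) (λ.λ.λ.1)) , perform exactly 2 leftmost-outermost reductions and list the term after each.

  start: (λ.0) ((λ.λ.λ.1) (λ.λ.λ.1))
  →1  (λ.λ.λ.1) (λ.λ.λ.1)
  →2  λ.λ.1

Answer: after 2 steps: λ.λ.1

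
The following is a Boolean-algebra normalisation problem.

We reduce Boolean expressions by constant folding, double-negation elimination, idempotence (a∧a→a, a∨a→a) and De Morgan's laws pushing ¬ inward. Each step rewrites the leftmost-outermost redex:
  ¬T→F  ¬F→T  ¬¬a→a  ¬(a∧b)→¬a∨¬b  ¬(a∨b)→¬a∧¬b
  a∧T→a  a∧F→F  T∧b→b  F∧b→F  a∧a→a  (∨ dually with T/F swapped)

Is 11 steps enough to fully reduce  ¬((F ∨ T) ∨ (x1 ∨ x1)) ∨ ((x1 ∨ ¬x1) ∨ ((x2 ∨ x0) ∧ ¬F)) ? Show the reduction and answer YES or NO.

Answer: YES — reaches normal form (x1 ∨ ¬x1) ∨ (x2 ∨ x0) in 9 ≤ 11 steps

Reduction:
  start: ¬((F ∨ T) ∨ (x1 ∨ x1)) ∨ ((x1 ∨ ¬x1) ∨ ((x2 ∨ x0) ∧ ¬F))
  →1  (¬(F ∨ T) ∧ ¬(x1 ∨ x1)) ∨ ((x1 ∨ ¬x1) ∨ ((x2 ∨ x0) ∧ ¬F))
  →2  ((¬F ∧ ¬T) ∧ ¬(x1 ∨ x1)) ∨ ((x1 ∨ ¬x1) ∨ ((x2 ∨ x0) ∧ ¬F))
  →3  ((T ∧ ¬T) ∧ ¬(x1 ∨ x1)) ∨ ((x1 ∨ ¬x1) ∨ ((x2 ∨ x0) ∧ ¬F))
  →4  (¬T ∧ ¬(x1 ∨ x1)) ∨ ((x1 ∨ ¬x1) ∨ ((x2 ∨ x0) ∧ ¬F))
  →5  (F ∧ ¬(x1 ∨ x1)) ∨ ((x1 ∨ ¬x1) ∨ ((x2 ∨ x0) ∧ ¬F))
  →6  F ∨ ((x1 ∨ ¬x1) ∨ ((x2 ∨ x0) ∧ ¬F))
  →7  (x1 ∨ ¬x1) ∨ ((x2 ∨ x0) ∧ ¬F)
  →8  (x1 ∨ ¬x1) ∨ ((x2 ∨ x0) ∧ T)
  →9  (x1 ∨ ¬x1) ∨ (x2 ∨ x0)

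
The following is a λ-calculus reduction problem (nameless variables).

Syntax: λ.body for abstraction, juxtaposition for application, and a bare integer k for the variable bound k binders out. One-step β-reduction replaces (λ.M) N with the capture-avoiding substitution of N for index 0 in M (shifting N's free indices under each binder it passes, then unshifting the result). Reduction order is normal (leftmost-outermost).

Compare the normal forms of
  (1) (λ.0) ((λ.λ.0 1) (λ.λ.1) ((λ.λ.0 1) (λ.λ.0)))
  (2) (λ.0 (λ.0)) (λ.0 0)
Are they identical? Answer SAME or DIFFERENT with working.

Term A:
  start: (λ.0) ((λ.λ.0 1) (λ.λ.1) ((λ.λ.0 1) (λ.λ.0)))
  [1] (λ.λ.0 1) (λ.λ.1) ((λ.λ.0 1) (λ.λ.0))
  [2] (λ.0 (λ.λ.1)) ((λ.λ.0 1) (λ.λ.0))
  [3] (λ.λ.0 1) (λ.λ.0) (λ.λ.1)
  [4] (λ.0 (λ.λ.0)) (λ.λ.1)
  [5] (λ.λ.1) (λ.λ.0)
  [6] λ.λ.λ.0

Term B:
  start: (λ.0 (λ.0)) (λ.0 0)
  [1] (λ.0 0) (λ.0)
  [2] (λ.0) (λ.0)
  [3] λ.0

Answer: DIFFERENT — A ⇓ λ.λ.λ.0, B ⇓ λ.0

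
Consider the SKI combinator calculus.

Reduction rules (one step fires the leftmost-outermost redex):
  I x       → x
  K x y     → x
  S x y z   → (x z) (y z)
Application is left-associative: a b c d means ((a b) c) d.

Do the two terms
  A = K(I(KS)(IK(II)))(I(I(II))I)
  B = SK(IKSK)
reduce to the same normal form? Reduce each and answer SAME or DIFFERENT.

Answer: DIFFERENT — A ⇓ S, B ⇓ SKS

Reduction:
Term A:
  start: K(I(KS)(IK(II)))(I(I(II))I)
  step 1: I(KS)(IK(II))
  step 2: KS(IK(II))
  step 3: S

Term B:
  start: SK(IKSK)
  step 1: SK(KSK)
  step 2: SKS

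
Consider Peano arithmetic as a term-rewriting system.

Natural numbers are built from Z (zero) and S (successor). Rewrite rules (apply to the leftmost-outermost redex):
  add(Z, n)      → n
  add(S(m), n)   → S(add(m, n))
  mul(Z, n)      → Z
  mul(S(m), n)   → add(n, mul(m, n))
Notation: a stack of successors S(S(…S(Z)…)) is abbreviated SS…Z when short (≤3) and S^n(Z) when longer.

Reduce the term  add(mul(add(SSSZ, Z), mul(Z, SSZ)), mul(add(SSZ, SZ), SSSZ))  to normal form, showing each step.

  start: add(mul(add(SSSZ, Z), mul(Z, SSZ)), mul(add(SSZ, SZ), SSSZ))
  step 1: add(mul(S(add(SSZ, Z)), mul(Z, SSZ)), mul(add(SSZ, SZ), SSSZ))
  step 2: add(add(mul(Z, SSZ), mul(add(SSZ, Z), mul(Z, SSZ))), mul(add(SSZ, SZ), SSSZ))
  step 3: add(add(Z, mul(add(SSZ, Z), mul(Z, SSZ))), mul(add(SSZ, SZ), SSSZ))
  step 4: add(mul(add(SSZ, Z), mul(Z, SSZ)), mul(add(SSZ, SZ), SSSZ))
  step 5: add(mul(S(add(SZ, Z)), mul(Z, SSZ)), mul(add(SSZ, SZ), SSSZ))
  step 6: add(add(mul(Z, SSZ), mul(add(SZ, Z), mul(Z, SSZ))), mul(add(SSZ, SZ), SSSZ))
  step 7: add(add(Z, mul(add(SZ, Z), mul(Z, SSZ))), mul(add(SSZ, SZ), SSSZ))
  step 8: add(mul(add(SZ, Z), mul(Z, SSZ)), mul(add(SSZ, SZ), SSSZ))
  step 9: add(mul(S(add(Z, Z)), mul(Z, SSZ)), mul(add(SSZ, SZ), SSSZ))
  step 10: add(add(mul(Z, SSZ), mul(add(Z, Z), mul(Z, SSZ))), mul(add(SSZ, SZ), SSSZ))
  step 11: add(add(Z, mul(add(Z, Z), mul(Z, SSZ))), mul(add(SSZ, SZ), SSSZ))
  step 12: add(mul(add(Z, Z), mul(Z, SSZ)), mul(add(SSZ, SZ), SSSZ))
  step 13: add(mul(Z, mul(Z, SSZ)), mul(add(SSZ, SZ), SSSZ))
  step 14: add(Z, mul(add(SSZ, SZ), SSSZ))
  step 15: mul(add(SSZ, SZ), SSSZ)
  step 16: mul(S(add(SZ, SZ)), SSSZ)
  step 17: add(SSSZ, mul(add(SZ, SZ), SSSZ))
  step 18: S(add(SSZ, mul(add(SZ, SZ), SSSZ)))
  step 19: S(S(add(SZ, mul(add(SZ, SZ), SSSZ))))
  step 20: S(S(S(add(Z, mul(add(SZ, SZ), SSSZ)))))
  step 21: S(S(S(mul(add(SZ, SZ), SSSZ))))
  step 22: S(S(S(mul(S(add(Z, SZ)), SSSZ))))
  step 23: S(S(S(add(SSSZ, mul(add(Z, SZ), SSSZ)))))
  step 24: S(S(S(S(add(SSZ, mul(add(Z, SZ), SSSZ))))))
  step 25: S(S(S(S(S(add(SZ, mul(add(Z, SZ), SSSZ)))))))
  step 26: S(S(S(S(S(S(add(Z, mul(add(Z, SZ), SSSZ))))))))
  step 27: S(S(S(S(S(S(mul(add(Z, SZ), SSSZ)))))))
  step 28: S(S(S(S(S(S(mul(SZ, SSSZ)))))))
  step 29: S(S(S(S(S(S(add(SSSZ, mul(Z, SSSZ))))))))
  step 30: S(S(S(S(S(S(S(add(SSZ, mul(Z, SSSZ)))))))))
  step 31: S(S(S(S(S(S(S(S(add(SZ, mul(Z, SSSZ))))))))))
  step 32: S(S(S(S(S(S(S(S(S(add(Z, mul(Z, SSSZ)))))))))))
  step 33: S(S(S(S(S(S(S(S(S(mul(Z, SSSZ))))))))))
  step 34: S^9(Z)

Answer: normal form = S^9(Z)  (in 34 steps)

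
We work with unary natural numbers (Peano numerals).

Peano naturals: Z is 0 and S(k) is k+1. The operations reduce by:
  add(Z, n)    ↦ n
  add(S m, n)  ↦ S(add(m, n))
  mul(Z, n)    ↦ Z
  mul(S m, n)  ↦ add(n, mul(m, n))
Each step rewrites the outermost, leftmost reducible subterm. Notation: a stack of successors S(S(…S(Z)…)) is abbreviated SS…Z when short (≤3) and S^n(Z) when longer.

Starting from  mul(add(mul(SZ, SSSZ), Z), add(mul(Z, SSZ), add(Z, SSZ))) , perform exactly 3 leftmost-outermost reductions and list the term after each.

  start: mul(add(mul(SZ, SSSZ), Z), add(mul(Z, SSZ), add(Z, SSZ)))
  →1  mul(add(add(SSSZ, mul(Z, SSSZ)), Z), add(mul(Z, SSZ), add(Z, SSZ)))
  →2  mul(add(S(add(SSZ, mul(Z, SSSZ))), Z), add(mul(Z, SSZ), add(Z, SSZ)))
  →3  mul(S(add(add(SSZ, mul(Z, SSSZ)), Z)), add(mul(Z, SSZ), add(Z, SSZ)))

Answer: after 3 steps: mul(S(add(add(SSZ, mul(Z, SSSZ)), Z)), add(mul(Z, SSZ), add(Z, SSZ)))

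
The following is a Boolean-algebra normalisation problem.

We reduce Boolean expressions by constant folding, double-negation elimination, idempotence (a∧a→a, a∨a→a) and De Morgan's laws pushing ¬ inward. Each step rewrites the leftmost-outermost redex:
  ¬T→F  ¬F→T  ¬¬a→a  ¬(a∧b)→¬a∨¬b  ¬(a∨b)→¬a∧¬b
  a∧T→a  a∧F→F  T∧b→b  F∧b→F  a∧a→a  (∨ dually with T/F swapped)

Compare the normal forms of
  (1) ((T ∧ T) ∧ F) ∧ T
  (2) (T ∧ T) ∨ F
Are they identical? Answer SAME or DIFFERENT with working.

Answer: DIFFERENT — A ⇓ F, B ⇓ T

Derivation:
Term A:
  start: ((T ∧ T) ∧ F) ∧ T
  step 1: (T ∧ T) ∧ F
  step 2: F

Term B:
  start: (T ∧ T) ∨ F
  step 1: T ∧ T
  step 2: T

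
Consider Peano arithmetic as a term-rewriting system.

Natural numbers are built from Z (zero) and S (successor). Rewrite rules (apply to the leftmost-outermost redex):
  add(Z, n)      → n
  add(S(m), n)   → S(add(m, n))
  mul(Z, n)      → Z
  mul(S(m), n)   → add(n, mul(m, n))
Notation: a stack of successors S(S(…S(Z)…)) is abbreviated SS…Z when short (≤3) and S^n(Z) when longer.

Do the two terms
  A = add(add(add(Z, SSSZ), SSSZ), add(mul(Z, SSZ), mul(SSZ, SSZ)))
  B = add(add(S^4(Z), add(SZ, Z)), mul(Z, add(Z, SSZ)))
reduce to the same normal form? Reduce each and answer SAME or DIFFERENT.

Term A:
  start: add(add(add(Z, SSSZ), SSSZ), add(mul(Z, SSZ), mul(SSZ, SSZ)))
  [1] add(add(SSSZ, SSSZ), add(mul(Z, SSZ), mul(SSZ, SSZ)))
  [2] add(S(add(SSZ, SSSZ)), add(mul(Z, SSZ), mul(SSZ, SSZ)))
  [3] S(add(add(SSZ, SSSZ), add(mul(Z, SSZ), mul(SSZ, SSZ))))
  [4] S(add(S(add(SZ, SSSZ)), add(mul(Z, SSZ), mul(SSZ, SSZ))))
  [5] S(S(add(add(SZ, SSSZ), add(mul(Z, SSZ), mul(SSZ, SSZ)))))
  [6] S(S(add(S(add(Z, SSSZ)), add(mul(Z, SSZ), mul(SSZ, SSZ)))))
  [7] S(S(S(add(add(Z, SSSZ), add(mul(Z, SSZ), mul(SSZ, SSZ))))))
  [8] S(S(S(add(SSSZ, add(mul(Z, SSZ), mul(SSZ, SSZ))))))
  [9] S(S(S(S(add(SSZ, add(mul(Z, SSZ), mul(SSZ, SSZ)))))))
  [10] S(S(S(S(S(add(SZ, add(mul(Z, SSZ), mul(SSZ, SSZ))))))))
  [11] S(S(S(S(S(S(add(Z, add(mul(Z, SSZ), mul(SSZ, SSZ)))))))))
  [12] S(S(S(S(S(S(add(mul(Z, SSZ), mul(SSZ, SSZ))))))))
  [13] S(S(S(S(S(S(add(Z, mul(SSZ, SSZ))))))))
  [14] S(S(S(S(S(S(mul(SSZ, SSZ)))))))
  [15] S(S(S(S(S(S(add(SSZ, mul(SZ, SSZ))))))))
  [16] S(S(S(S(S(S(S(add(SZ, mul(SZ, SSZ)))))))))
  [17] S(S(S(S(S(S(S(S(add(Z, mul(SZ, SSZ))))))))))
  [18] S(S(S(S(S(S(S(S(mul(SZ, SSZ)))))))))
  [19] S(S(S(S(S(S(S(S(add(SSZ, mul(Z, SSZ))))))))))
  [20] S(S(S(S(S(S(S(S(S(add(SZ, mul(Z, SSZ)))))))))))
  [21] S(S(S(S(S(S(S(S(S(S(add(Z, mul(Z, SSZ))))))))))))
  [22] S(S(S(S(S(S(S(S(S(S(mul(Z, SSZ)))))))))))
  [23] S^10(Z)

Term B:
  start: add(add(S^4(Z), add(SZ, Z)), mul(Z, add(Z, SSZ)))
  [1] add(S(add(SSSZ, add(SZ, Z))), mul(Z, add(Z, SSZ)))
  [2] S(add(add(SSSZ, add(SZ, Z)), mul(Z, add(Z, SSZ))))
  [3] S(add(S(add(SSZ, add(SZ, Z))), mul(Z, add(Z, SSZ))))
  [4] S(S(add(add(SSZ, add(SZ, Z)), mul(Z, add(Z, SSZ)))))
  [5] S(S(add(S(add(SZ, add(SZ, Z))), mul(Z, add(Z, SSZ)))))
  [6] S(S(S(add(add(SZ, add(SZ, Z)), mul(Z, add(Z, SSZ))))))
  [7] S(S(S(add(S(add(Z, add(SZ, Z))), mul(Z, add(Z, SSZ))))))
  [8] S(S(S(S(add(add(Z, add(SZ, Z)), mul(Z, add(Z, SSZ)))))))
  [9] S(S(S(S(add(add(SZ, Z), mul(Z, add(Z, SSZ)))))))
  [10] S(S(S(S(add(S(add(Z, Z)), mul(Z, add(Z, SSZ)))))))
  [11] S(S(S(S(S(add(add(Z, Z), mul(Z, add(Z, SSZ))))))))
  [12] S(S(S(S(S(add(Z, mul(Z, add(Z, SSZ))))))))
  [13] S(S(S(S(S(mul(Z, add(Z, SSZ)))))))
  [14] S^5(Z)

Answer: DIFFERENT — A ⇓ S^10(Z), B ⇓ S^5(Z)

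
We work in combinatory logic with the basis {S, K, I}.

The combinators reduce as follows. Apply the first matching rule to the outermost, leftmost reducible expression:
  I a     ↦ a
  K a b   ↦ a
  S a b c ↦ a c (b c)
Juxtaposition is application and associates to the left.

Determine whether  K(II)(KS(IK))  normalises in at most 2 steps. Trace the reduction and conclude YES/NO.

  start: K(II)(KS(IK))
  step 1: II
  step 2: I

Answer: YES — reaches normal form I in 2 ≤ 2 steps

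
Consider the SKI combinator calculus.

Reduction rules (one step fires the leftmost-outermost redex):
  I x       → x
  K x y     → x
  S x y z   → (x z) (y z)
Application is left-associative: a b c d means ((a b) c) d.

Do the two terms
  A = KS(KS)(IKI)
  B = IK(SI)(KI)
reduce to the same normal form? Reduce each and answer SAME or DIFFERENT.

Answer: DIFFERENT — A ⇓ S(KI), B ⇓ SI

Reduction:
Term A:
  start: KS(KS)(IKI)
  step 1: S(IKI)
  step 2: S(KI)

Term B:
  start: IK(SI)(KI)
  step 1: K(SI)(KI)
  step 2: SI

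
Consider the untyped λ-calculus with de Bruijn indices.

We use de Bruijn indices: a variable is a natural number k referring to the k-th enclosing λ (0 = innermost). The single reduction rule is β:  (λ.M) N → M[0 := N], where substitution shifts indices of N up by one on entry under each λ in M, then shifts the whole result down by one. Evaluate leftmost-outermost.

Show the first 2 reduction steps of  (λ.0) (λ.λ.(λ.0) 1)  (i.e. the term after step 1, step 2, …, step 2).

  start: (λ.0) (λ.λ.(λ.0) 1)
  step 1: λ.λ.(λ.0) 1
  step 2: λ.λ.1

Answer: after 2 steps: λ.λ.1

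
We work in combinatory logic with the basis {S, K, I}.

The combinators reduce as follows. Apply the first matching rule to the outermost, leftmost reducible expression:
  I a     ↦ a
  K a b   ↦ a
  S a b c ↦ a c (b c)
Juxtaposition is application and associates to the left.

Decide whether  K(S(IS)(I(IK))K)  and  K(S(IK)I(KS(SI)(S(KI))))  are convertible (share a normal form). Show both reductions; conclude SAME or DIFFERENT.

Answer: DIFFERENT — A ⇓ K(SK(KK)), B ⇓ K(S(S(KI)))

Working:
Term A:
  start: K(S(IS)(I(IK))K)
  [1] K(ISK(I(IK)K))
  [2] K(SK(I(IK)K))
  [3] K(SK(IKK))
  [4] K(SK(KK))

Term B:
  start: K(S(IK)I(KS(SI)(S(KI))))
  [1] K(IK(KS(SI)(S(KI)))(I(KS(SI)(S(KI)))))
  [2] K(K(KS(SI)(S(KI)))(I(KS(SI)(S(KI)))))
  [3] K(KS(SI)(S(KI)))
  [4] K(S(S(KI)))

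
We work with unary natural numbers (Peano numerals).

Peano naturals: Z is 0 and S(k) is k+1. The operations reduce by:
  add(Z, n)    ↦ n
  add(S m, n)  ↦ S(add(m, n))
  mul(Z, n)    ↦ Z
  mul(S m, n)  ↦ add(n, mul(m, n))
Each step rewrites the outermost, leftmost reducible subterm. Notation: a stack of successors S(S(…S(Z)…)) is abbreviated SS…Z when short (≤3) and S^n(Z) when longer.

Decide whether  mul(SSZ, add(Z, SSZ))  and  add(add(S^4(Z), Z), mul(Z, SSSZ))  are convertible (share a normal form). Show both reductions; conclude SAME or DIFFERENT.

Term A:
  start: mul(SSZ, add(Z, SSZ))
  →1  add(add(Z, SSZ), mul(SZ, add(Z, SSZ)))
  →2  add(SSZ, mul(SZ, add(Z, SSZ)))
  →3  S(add(SZ, mul(SZ, add(Z, SSZ))))
  →4  S(S(add(Z, mul(SZ, add(Z, SSZ)))))
  →5  S(S(mul(SZ, add(Z, SSZ))))
  →6  S(S(add(add(Z, SSZ), mul(Z, add(Z, SSZ)))))
  →7  S(S(add(SSZ, mul(Z, add(Z, SSZ)))))
  →8  S(S(S(add(SZ, mul(Z, add(Z, SSZ))))))
  →9  S(S(S(S(add(Z, mul(Z, add(Z, SSZ)))))))
  →10  S(S(S(S(mul(Z, add(Z, SSZ))))))
  →11  S^4(Z)

Term B:
  start: add(add(S^4(Z), Z), mul(Z, SSSZ))
  →1  add(S(add(SSSZ, Z)), mul(Z, SSSZ))
  →2  S(add(add(SSSZ, Z), mul(Z, SSSZ)))
  →3  S(add(S(add(SSZ, Z)), mul(Z, SSSZ)))
  →4  S(S(add(add(SSZ, Z), mul(Z, SSSZ))))
  →5  S(S(add(S(add(SZ, Z)), mul(Z, SSSZ))))
  →6  S(S(S(add(add(SZ, Z), mul(Z, SSSZ)))))
  →7  S(S(S(add(S(add(Z, Z)), mul(Z, SSSZ)))))
  →8  S(S(S(S(add(add(Z, Z), mul(Z, SSSZ))))))
  →9  S(S(S(S(add(Z, mul(Z, SSSZ))))))
  →10  S(S(S(S(mul(Z, SSSZ)))))
  →11  S^4(Z)

Answer: SAME — A ⇓ S^4(Z), B ⇓ S^4(Z)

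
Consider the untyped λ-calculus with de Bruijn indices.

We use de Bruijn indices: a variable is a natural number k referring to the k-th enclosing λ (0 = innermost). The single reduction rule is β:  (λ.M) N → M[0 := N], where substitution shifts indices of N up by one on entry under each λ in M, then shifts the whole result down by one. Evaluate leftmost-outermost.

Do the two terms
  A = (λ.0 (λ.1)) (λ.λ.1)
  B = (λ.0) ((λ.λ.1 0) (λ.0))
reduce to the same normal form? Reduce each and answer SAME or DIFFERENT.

Answer: DIFFERENT — A ⇓ λ.λ.λ.λ.1, B ⇓ λ.0

Derivation:
Term A:
  start: (λ.0 (λ.1)) (λ.λ.1)
  step 1: (λ.λ.1) (λ.λ.λ.1)
  step 2: λ.λ.λ.λ.1

Term B:
  start: (λ.0) ((λ.λ.1 0) (λ.0))
  step 1: (λ.λ.1 0) (λ.0)
  step 2: λ.(λ.0) 0
  step 3: λ.0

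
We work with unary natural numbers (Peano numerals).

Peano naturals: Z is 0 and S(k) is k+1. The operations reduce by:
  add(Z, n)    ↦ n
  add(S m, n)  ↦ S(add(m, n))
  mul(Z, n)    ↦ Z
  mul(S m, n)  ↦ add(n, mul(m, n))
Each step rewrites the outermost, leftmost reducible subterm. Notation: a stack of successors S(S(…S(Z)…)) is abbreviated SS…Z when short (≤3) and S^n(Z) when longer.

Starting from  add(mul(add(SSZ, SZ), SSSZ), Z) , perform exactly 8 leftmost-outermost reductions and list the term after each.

Answer: after 8 steps: S(S(S(add(add(Z, mul(add(SZ, SZ), SSSZ)), Z))))

Working:
  start: add(mul(add(SSZ, SZ), SSSZ), Z)
  →1  add(mul(S(add(SZ, SZ)), SSSZ), Z)
  →2  add(add(SSSZ, mul(add(SZ, SZ), SSSZ)), Z)
  →3  add(S(add(SSZ, mul(add(SZ, SZ), SSSZ))), Z)
  →4  S(add(add(SSZ, mul(add(SZ, SZ), SSSZ)), Z))
  →5  S(add(S(add(SZ, mul(add(SZ, SZ), SSSZ))), Z))
  →6  S(S(add(add(SZ, mul(add(SZ, SZ), SSSZ)), Z)))
  →7  S(S(add(S(add(Z, mul(add(SZ, SZ), SSSZ))), Z)))
  →8  S(S(S(add(add(Z, mul(add(SZ, SZ), SSSZ)), Z))))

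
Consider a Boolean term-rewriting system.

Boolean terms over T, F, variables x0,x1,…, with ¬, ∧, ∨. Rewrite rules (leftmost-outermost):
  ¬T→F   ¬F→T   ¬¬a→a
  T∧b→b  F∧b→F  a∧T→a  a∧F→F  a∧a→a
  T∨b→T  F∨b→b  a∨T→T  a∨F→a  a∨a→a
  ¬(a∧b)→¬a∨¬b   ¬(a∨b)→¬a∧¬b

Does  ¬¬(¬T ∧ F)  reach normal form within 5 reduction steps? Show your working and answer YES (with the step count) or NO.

  start: ¬¬(¬T ∧ F)
  [1] ¬T ∧ F
  [2] F

Answer: YES — reaches normal form F in 2 ≤ 5 steps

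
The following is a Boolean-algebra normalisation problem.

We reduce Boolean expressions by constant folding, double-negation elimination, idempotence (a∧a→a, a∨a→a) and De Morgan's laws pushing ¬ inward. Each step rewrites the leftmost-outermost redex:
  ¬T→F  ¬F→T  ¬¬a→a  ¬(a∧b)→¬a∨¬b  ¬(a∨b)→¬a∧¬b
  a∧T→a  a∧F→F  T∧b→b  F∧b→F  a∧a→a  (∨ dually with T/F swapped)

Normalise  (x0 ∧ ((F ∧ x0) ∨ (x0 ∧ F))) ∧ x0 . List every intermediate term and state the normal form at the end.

Answer: normal form = F  (in 5 steps)

Reduction:
  start: (x0 ∧ ((F ∧ x0) ∨ (x0 ∧ F))) ∧ x0
  [1] (x0 ∧ (F ∨ (x0 ∧ F))) ∧ x0
  [2] (x0 ∧ (x0 ∧ F)) ∧ x0
  [3] (x0 ∧ F) ∧ x0
  [4] F ∧ x0
  [5] F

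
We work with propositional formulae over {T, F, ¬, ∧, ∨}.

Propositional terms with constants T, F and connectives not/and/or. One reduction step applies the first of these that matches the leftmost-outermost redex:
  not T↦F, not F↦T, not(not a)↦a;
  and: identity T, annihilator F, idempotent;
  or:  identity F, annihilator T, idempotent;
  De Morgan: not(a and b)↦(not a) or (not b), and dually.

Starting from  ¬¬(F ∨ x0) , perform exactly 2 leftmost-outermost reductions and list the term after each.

Answer: after 2 steps: x0

Reduction:
  start: ¬¬(F ∨ x0)
  step 1: F ∨ x0
  step 2: x0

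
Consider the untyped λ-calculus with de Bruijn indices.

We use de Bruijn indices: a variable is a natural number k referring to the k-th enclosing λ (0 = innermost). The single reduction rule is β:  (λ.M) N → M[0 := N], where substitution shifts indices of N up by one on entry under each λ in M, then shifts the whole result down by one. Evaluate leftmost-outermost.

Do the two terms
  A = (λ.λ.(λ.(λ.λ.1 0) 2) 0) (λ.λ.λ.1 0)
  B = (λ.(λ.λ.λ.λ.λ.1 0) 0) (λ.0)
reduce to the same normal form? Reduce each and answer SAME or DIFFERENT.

Term A:
  start: (λ.λ.(λ.(λ.λ.1 0) 2) 0) (λ.λ.λ.1 0)
  →1  λ.(λ.(λ.λ.1 0) (λ.λ.λ.1 0)) 0
  →2  λ.(λ.λ.1 0) (λ.λ.λ.1 0)
  →3  λ.λ.(λ.λ.λ.1 0) 0
  →4  λ.λ.λ.λ.1 0

Term B:
  start: (λ.(λ.λ.λ.λ.λ.1 0) 0) (λ.0)
  →1  (λ.λ.λ.λ.λ.1 0) (λ.0)
  →2  λ.λ.λ.λ.1 0

Answer: SAME — A ⇓ λ.λ.λ.λ.1 0, B ⇓ λ.λ.λ.λ.1 0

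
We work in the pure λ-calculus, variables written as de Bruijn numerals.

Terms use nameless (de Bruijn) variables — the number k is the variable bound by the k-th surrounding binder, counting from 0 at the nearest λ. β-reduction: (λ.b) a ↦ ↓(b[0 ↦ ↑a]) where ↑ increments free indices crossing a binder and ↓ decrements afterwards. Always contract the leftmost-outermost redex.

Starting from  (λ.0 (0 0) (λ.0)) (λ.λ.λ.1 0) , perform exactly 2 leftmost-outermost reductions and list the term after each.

Answer: after 2 steps: (λ.λ.1 0) (λ.0)

Working:
  start: (λ.0 (0 0) (λ.0)) (λ.λ.λ.1 0)
  →1  (λ.λ.λ.1 0) ((λ.λ.λ.1 0) (λ.λ.λ.1 0)) (λ.0)
  →2  (λ.λ.1 0) (λ.0)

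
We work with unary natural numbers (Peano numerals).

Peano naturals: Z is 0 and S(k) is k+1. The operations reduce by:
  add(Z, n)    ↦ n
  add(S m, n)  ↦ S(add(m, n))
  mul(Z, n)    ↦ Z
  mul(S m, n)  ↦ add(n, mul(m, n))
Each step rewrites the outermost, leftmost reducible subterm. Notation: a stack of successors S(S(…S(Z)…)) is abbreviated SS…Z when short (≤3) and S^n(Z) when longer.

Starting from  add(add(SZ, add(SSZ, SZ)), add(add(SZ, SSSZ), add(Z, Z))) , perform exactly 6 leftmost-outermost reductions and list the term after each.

Answer: after 6 steps: S(S(add(S(add(Z, SZ)), add(add(SZ, SSSZ), add(Z, Z)))))

Reduction:
  start: add(add(SZ, add(SSZ, SZ)), add(add(SZ, SSSZ), add(Z, Z)))
  [1] add(S(add(Z, add(SSZ, SZ))), add(add(SZ, SSSZ), add(Z, Z)))
  [2] S(add(add(Z, add(SSZ, SZ)), add(add(SZ, SSSZ), add(Z, Z))))
  [3] S(add(add(SSZ, SZ), add(add(SZ, SSSZ), add(Z, Z))))
  [4] S(add(S(add(SZ, SZ)), add(add(SZ, SSSZ), add(Z, Z))))
  [5] S(S(add(add(SZ, SZ), add(add(SZ, SSSZ), add(Z, Z)))))
  [6] S(S(add(S(add(Z, SZ)), add(add(SZ, SSSZ), add(Z, Z)))))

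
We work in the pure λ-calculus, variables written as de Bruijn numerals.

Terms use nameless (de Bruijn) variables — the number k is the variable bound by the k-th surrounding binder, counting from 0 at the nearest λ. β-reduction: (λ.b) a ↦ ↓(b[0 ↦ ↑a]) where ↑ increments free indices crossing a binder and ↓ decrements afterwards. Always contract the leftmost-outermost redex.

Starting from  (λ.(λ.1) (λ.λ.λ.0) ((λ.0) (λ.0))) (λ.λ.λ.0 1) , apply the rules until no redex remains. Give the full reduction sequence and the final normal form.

Answer: normal form = λ.λ.0 1  (in 3 steps)

Reduction:
  start: (λ.(λ.1) (λ.λ.λ.0) ((λ.0) (λ.0))) (λ.λ.λ.0 1)
  →1  (λ.λ.λ.λ.0 1) (λ.λ.λ.0) ((λ.0) (λ.0))
  →2  (λ.λ.λ.0 1) ((λ.0) (λ.0))
  →3  λ.λ.0 1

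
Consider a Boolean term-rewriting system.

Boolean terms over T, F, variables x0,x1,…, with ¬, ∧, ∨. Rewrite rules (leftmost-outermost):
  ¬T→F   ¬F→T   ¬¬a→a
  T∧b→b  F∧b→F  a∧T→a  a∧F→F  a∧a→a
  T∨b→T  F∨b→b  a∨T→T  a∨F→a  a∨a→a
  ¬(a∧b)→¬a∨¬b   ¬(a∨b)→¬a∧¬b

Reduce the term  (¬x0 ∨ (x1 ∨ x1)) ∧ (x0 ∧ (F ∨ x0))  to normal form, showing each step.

Answer: normal form = (¬x0 ∨ x1) ∧ x0  (in 3 steps)

Reduction:
  start: (¬x0 ∨ (x1 ∨ x1)) ∧ (x0 ∧ (F ∨ x0))
  [1] (¬x0 ∨ x1) ∧ (x0 ∧ (F ∨ x0))
  [2] (¬x0 ∨ x1) ∧ (x0 ∧ x0)
  [3] (¬x0 ∨ x1) ∧ x0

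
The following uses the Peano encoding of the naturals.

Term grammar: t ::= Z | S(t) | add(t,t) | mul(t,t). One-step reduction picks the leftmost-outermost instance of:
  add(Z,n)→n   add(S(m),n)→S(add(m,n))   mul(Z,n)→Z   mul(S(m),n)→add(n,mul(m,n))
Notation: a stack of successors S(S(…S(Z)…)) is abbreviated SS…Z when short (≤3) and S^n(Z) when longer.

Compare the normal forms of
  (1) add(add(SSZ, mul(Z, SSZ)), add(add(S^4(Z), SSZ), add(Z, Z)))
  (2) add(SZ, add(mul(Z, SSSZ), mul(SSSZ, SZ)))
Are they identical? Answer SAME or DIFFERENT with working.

Term A:
  start: add(add(SSZ, mul(Z, SSZ)), add(add(S^4(Z), SSZ), add(Z, Z)))
  [1] add(S(add(SZ, mul(Z, SSZ))), add(add(S^4(Z), SSZ), add(Z, Z)))
  [2] S(add(add(SZ, mul(Z, SSZ)), add(add(S^4(Z), SSZ), add(Z, Z))))
  [3] S(add(S(add(Z, mul(Z, SSZ))), add(add(S^4(Z), SSZ), add(Z, Z))))
  [4] S(S(add(add(Z, mul(Z, SSZ)), add(add(S^4(Z), SSZ), add(Z, Z)))))
  [5] S(S(add(mul(Z, SSZ), add(add(S^4(Z), SSZ), add(Z, Z)))))
  [6] S(S(add(Z, add(add(S^4(Z), SSZ), add(Z, Z)))))
  [7] S(S(add(add(S^4(Z), SSZ), add(Z, Z))))
  [8] S(S(add(S(add(SSSZ, SSZ)), add(Z, Z))))
  [9] S(S(S(add(add(SSSZ, SSZ), add(Z, Z)))))
  [10] S(S(S(add(S(add(SSZ, SSZ)), add(Z, Z)))))
  [11] S(S(S(S(add(add(SSZ, SSZ), add(Z, Z))))))
  [12] S(S(S(S(add(S(add(SZ, SSZ)), add(Z, Z))))))
  [13] S(S(S(S(S(add(add(SZ, SSZ), add(Z, Z)))))))
  [14] S(S(S(S(S(add(S(add(Z, SSZ)), add(Z, Z)))))))
  [15] S(S(S(S(S(S(add(add(Z, SSZ), add(Z, Z))))))))
  [16] S(S(S(S(S(S(add(SSZ, add(Z, Z))))))))
  [17] S(S(S(S(S(S(S(add(SZ, add(Z, Z)))))))))
  [18] S(S(S(S(S(S(S(S(add(Z, add(Z, Z))))))))))
  [19] S(S(S(S(S(S(S(S(add(Z, Z)))))))))
  [20] S^8(Z)

Term B:
  start: add(SZ, add(mul(Z, SSSZ), mul(SSSZ, SZ)))
  [1] S(add(Z, add(mul(Z, SSSZ), mul(SSSZ, SZ))))
  [2] S(add(mul(Z, SSSZ), mul(SSSZ, SZ)))
  [3] S(add(Z, mul(SSSZ, SZ)))
  [4] S(mul(SSSZ, SZ))
  [5] S(add(SZ, mul(SSZ, SZ)))
  [6] S(S(add(Z, mul(SSZ, SZ))))
  [7] S(S(mul(SSZ, SZ)))
  [8] S(S(add(SZ, mul(SZ, SZ))))
  [9] S(S(S(add(Z, mul(SZ, SZ)))))
  [10] S(S(S(mul(SZ, SZ))))
  [11] S(S(S(add(SZ, mul(Z, SZ)))))
  [12] S(S(S(S(add(Z, mul(Z, SZ))))))
  [13] S(S(S(S(mul(Z, SZ)))))
  [14] S^4(Z)

Answer: DIFFERENT — A ⇓ S^8(Z), B ⇓ S^4(Z)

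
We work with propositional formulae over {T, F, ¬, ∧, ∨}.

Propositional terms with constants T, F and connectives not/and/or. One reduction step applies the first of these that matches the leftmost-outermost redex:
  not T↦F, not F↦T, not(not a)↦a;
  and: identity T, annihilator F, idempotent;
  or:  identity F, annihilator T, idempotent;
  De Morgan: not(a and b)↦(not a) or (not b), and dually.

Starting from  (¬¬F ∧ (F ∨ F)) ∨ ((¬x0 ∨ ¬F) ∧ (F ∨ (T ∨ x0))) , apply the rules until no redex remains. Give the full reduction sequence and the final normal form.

Answer: normal form = T  (in 8 steps)

Working:
  start: (¬¬F ∧ (F ∨ F)) ∨ ((¬x0 ∨ ¬F) ∧ (F ∨ (T ∨ x0)))
  →1  (F ∧ (F ∨ F)) ∨ ((¬x0 ∨ ¬F) ∧ (F ∨ (T ∨ x0)))
  →2  F ∨ ((¬x0 ∨ ¬F) ∧ (F ∨ (T ∨ x0)))
  →3  (¬x0 ∨ ¬F) ∧ (F ∨ (T ∨ x0))
  →4  (¬x0 ∨ T) ∧ (F ∨ (T ∨ x0))
  →5  T ∧ (F ∨ (T ∨ x0))
  →6  F ∨ (T ∨ x0)
  →7  T ∨ x0
  →8  T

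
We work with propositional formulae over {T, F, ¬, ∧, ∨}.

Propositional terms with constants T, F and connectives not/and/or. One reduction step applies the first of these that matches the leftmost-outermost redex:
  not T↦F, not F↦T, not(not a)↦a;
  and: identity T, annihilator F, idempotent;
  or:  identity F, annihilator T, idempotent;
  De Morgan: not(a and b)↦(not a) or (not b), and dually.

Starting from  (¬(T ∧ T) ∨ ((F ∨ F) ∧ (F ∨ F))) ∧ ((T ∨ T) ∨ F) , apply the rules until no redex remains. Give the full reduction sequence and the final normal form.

Answer: normal form = F  (in 7 steps)

Derivation:
  start: (¬(T ∧ T) ∨ ((F ∨ F) ∧ (F ∨ F))) ∧ ((T ∨ T) ∨ F)
  step 1: ((¬T ∨ ¬T) ∨ ((F ∨ F) ∧ (F ∨ F))) ∧ ((T ∨ T) ∨ F)
  step 2: (¬T ∨ ((F ∨ F) ∧ (F ∨ F))) ∧ ((T ∨ T) ∨ F)
  step 3: (F ∨ ((F ∨ F) ∧ (F ∨ F))) ∧ ((T ∨ T) ∨ F)
  step 4: ((F ∨ F) ∧ (F ∨ F)) ∧ ((T ∨ T) ∨ F)
  step 5: (F ∨ F) ∧ ((T ∨ T) ∨ F)
  step 6: F ∧ ((T ∨ T) ∨ F)
  step 7: F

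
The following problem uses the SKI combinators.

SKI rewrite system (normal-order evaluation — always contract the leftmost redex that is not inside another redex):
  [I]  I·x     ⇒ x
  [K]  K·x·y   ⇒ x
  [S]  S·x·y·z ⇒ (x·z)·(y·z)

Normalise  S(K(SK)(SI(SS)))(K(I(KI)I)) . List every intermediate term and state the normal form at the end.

Answer: normal form = S(SK)(KI)  (in 3 steps)

Derivation:
  start: S(K(SK)(SI(SS)))(K(I(KI)I))
  step 1: S(SK)(K(I(KI)I))
  step 2: S(SK)(K(KII))
  step 3: S(SK)(KI)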